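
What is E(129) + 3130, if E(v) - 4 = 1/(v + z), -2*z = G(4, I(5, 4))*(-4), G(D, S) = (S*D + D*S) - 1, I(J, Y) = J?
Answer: 648739/207 ≈ 3134.0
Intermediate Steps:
G(D, S) = -1 + 2*D*S (G(D, S) = (D*S + D*S) - 1 = 2*D*S - 1 = -1 + 2*D*S)
z = 78 (z = -(-1 + 2*4*5)*(-4)/2 = -(-1 + 40)*(-4)/2 = -39*(-4)/2 = -½*(-156) = 78)
E(v) = 4 + 1/(78 + v) (E(v) = 4 + 1/(v + 78) = 4 + 1/(78 + v))
E(129) + 3130 = (313 + 4*129)/(78 + 129) + 3130 = (313 + 516)/207 + 3130 = (1/207)*829 + 3130 = 829/207 + 3130 = 648739/207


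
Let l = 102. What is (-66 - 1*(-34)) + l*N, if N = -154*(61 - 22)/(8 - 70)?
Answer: 305314/31 ≈ 9848.8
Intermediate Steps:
N = 3003/31 (N = -154/((-62/39)) = -154/((-62*1/39)) = -154/(-62/39) = -154*(-39/62) = 3003/31 ≈ 96.871)
(-66 - 1*(-34)) + l*N = (-66 - 1*(-34)) + 102*(3003/31) = (-66 + 34) + 306306/31 = -32 + 306306/31 = 305314/31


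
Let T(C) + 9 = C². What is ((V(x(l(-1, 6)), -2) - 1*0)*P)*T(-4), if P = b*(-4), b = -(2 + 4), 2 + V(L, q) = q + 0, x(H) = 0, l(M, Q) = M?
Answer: -672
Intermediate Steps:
V(L, q) = -2 + q (V(L, q) = -2 + (q + 0) = -2 + q)
b = -6 (b = -1*6 = -6)
T(C) = -9 + C²
P = 24 (P = -6*(-4) = 24)
((V(x(l(-1, 6)), -2) - 1*0)*P)*T(-4) = (((-2 - 2) - 1*0)*24)*(-9 + (-4)²) = ((-4 + 0)*24)*(-9 + 16) = -4*24*7 = -96*7 = -672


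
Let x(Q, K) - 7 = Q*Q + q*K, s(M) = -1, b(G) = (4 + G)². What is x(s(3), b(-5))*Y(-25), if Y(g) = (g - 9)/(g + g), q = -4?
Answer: 68/25 ≈ 2.7200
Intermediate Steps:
Y(g) = (-9 + g)/(2*g) (Y(g) = (-9 + g)/((2*g)) = (-9 + g)*(1/(2*g)) = (-9 + g)/(2*g))
x(Q, K) = 7 + Q² - 4*K (x(Q, K) = 7 + (Q*Q - 4*K) = 7 + (Q² - 4*K) = 7 + Q² - 4*K)
x(s(3), b(-5))*Y(-25) = (7 + (-1)² - 4*(4 - 5)²)*((½)*(-9 - 25)/(-25)) = (7 + 1 - 4*(-1)²)*((½)*(-1/25)*(-34)) = (7 + 1 - 4*1)*(17/25) = (7 + 1 - 4)*(17/25) = 4*(17/25) = 68/25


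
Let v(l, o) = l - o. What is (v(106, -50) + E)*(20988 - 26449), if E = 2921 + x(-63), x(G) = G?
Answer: -16459454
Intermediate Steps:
E = 2858 (E = 2921 - 63 = 2858)
(v(106, -50) + E)*(20988 - 26449) = ((106 - 1*(-50)) + 2858)*(20988 - 26449) = ((106 + 50) + 2858)*(-5461) = (156 + 2858)*(-5461) = 3014*(-5461) = -16459454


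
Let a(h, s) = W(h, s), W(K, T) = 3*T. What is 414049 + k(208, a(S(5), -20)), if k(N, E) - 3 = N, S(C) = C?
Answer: 414260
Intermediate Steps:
a(h, s) = 3*s
k(N, E) = 3 + N
414049 + k(208, a(S(5), -20)) = 414049 + (3 + 208) = 414049 + 211 = 414260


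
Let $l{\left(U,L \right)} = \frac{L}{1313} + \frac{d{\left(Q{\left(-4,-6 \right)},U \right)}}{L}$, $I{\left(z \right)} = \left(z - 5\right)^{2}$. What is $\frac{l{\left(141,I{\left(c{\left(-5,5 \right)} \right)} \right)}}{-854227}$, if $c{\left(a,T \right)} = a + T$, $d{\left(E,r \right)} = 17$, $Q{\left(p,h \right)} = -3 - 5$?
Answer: $- \frac{2086}{2549091025} \approx -8.1833 \cdot 10^{-7}$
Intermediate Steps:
$Q{\left(p,h \right)} = -8$ ($Q{\left(p,h \right)} = -3 - 5 = -8$)
$c{\left(a,T \right)} = T + a$
$I{\left(z \right)} = \left(-5 + z\right)^{2}$
$l{\left(U,L \right)} = \frac{17}{L} + \frac{L}{1313}$ ($l{\left(U,L \right)} = \frac{L}{1313} + \frac{17}{L} = \frac{17}{L} + \frac{L}{1313}$)
$\frac{l{\left(141,I{\left(c{\left(-5,5 \right)} \right)} \right)}}{-854227} = \frac{\frac{17}{\left(-5 + \left(5 - 5\right)\right)^{2}} + \frac{\left(-5 + \left(5 - 5\right)\right)^{2}}{1313}}{-854227} = \left(\frac{17}{\left(-5 + 0\right)^{2}} + \frac{\left(-5 + 0\right)^{2}}{1313}\right) \left(- \frac{1}{854227}\right) = \left(\frac{17}{\left(-5\right)^{2}} + \frac{\left(-5\right)^{2}}{1313}\right) \left(- \frac{1}{854227}\right) = \left(\frac{17}{25} + \frac{1}{1313} \cdot 25\right) \left(- \frac{1}{854227}\right) = \left(17 \cdot \frac{1}{25} + \frac{25}{1313}\right) \left(- \frac{1}{854227}\right) = \left(\frac{17}{25} + \frac{25}{1313}\right) \left(- \frac{1}{854227}\right) = \frac{22946}{32825} \left(- \frac{1}{854227}\right) = - \frac{2086}{2549091025}$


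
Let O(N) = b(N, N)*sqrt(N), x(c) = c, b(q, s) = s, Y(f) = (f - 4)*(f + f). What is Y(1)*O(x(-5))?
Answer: 30*I*sqrt(5) ≈ 67.082*I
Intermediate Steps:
Y(f) = 2*f*(-4 + f) (Y(f) = (-4 + f)*(2*f) = 2*f*(-4 + f))
O(N) = N**(3/2) (O(N) = N*sqrt(N) = N**(3/2))
Y(1)*O(x(-5)) = (2*1*(-4 + 1))*(-5)**(3/2) = (2*1*(-3))*(-5*I*sqrt(5)) = -(-30)*I*sqrt(5) = 30*I*sqrt(5)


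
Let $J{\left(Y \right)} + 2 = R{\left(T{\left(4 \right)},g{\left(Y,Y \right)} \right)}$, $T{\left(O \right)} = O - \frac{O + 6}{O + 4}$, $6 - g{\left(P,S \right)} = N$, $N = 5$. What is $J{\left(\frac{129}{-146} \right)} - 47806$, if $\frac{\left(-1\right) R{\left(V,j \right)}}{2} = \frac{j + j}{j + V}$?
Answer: $- \frac{717136}{15} \approx -47809.0$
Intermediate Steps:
$g{\left(P,S \right)} = 1$ ($g{\left(P,S \right)} = 6 - 5 = 1$)
$T{\left(O \right)} = O - \frac{6 + O}{4 + O}$
$R{\left(V,j \right)} = - \frac{4 j}{V + j}$ ($R{\left(V,j \right)} = - 2 \frac{j + j}{j + V} = - 2 \frac{2 j}{V + j} = - \frac{4 j}{V + j}$)
$J{\left(Y \right)} = - \frac{46}{15}$ ($J{\left(Y \right)} = -2 - \frac{4}{\frac{-6 + 4^{2} + 3 \cdot 4}{4 + 4} + 1} = -2 - \frac{4}{\frac{-6 + 16 + 12}{8} + 1} = -2 - \frac{4}{\frac{1}{8} \cdot 22 + 1} = -2 - \frac{4}{\frac{11}{4} + 1} = -2 - \frac{4}{\frac{15}{4}} = -2 - 4 \cdot \frac{4}{15} = -2 - \frac{16}{15} = - \frac{46}{15}$)
$J{\left(\frac{129}{-146} \right)} - 47806 = - \frac{46}{15} - 47806 = - \frac{717136}{15}$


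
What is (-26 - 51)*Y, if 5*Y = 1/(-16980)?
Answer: 77/84900 ≈ 0.00090695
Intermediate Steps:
Y = -1/84900 (Y = (⅕)/(-16980) = (⅕)*(-1/16980) = -1/84900 ≈ -1.1779e-5)
(-26 - 51)*Y = (-26 - 51)*(-1/84900) = -77*(-1/84900) = 77/84900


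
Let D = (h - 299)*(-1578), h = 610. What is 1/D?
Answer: -1/490758 ≈ -2.0377e-6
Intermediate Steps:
D = -490758 (D = (610 - 299)*(-1578) = 311*(-1578) = -490758)
1/D = 1/(-490758) = -1/490758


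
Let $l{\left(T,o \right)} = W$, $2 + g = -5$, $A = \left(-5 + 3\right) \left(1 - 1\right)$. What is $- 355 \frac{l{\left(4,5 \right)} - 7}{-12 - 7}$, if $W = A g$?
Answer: $- \frac{2485}{19} \approx -130.79$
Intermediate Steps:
$A = 0$ ($A = \left(-2\right) 0 = 0$)
$g = -7$ ($g = -2 - 5 = -7$)
$W = 0$ ($W = 0 \left(-7\right) = 0$)
$l{\left(T,o \right)} = 0$
$- 355 \frac{l{\left(4,5 \right)} - 7}{-12 - 7} = - 355 \frac{0 - 7}{-12 - 7} = - 355 \left(- \frac{7}{-19}\right) = - 355 \left(\left(-7\right) \left(- \frac{1}{19}\right)\right) = \left(-355\right) \frac{7}{19} = - \frac{2485}{19}$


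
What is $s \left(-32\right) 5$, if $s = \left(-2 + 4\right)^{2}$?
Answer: $-640$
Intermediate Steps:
$s = 4$ ($s = 2^{2} = 4$)
$s \left(-32\right) 5 = 4 \left(-32\right) 5 = \left(-128\right) 5 = -640$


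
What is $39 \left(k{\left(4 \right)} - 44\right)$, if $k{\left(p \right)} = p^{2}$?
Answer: $-1092$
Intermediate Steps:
$39 \left(k{\left(4 \right)} - 44\right) = 39 \left(4^{2} - 44\right) = 39 \left(16 - 44\right) = 39 \left(-28\right) = -1092$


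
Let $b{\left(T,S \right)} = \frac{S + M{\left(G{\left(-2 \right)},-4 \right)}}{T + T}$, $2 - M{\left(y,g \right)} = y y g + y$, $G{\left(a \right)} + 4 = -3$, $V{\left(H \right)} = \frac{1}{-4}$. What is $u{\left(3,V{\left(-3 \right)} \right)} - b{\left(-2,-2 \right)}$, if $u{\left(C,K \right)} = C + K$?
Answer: $\frac{107}{2} \approx 53.5$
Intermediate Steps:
$V{\left(H \right)} = - \frac{1}{4}$
$G{\left(a \right)} = -7$ ($G{\left(a \right)} = -4 - 3 = -7$)
$M{\left(y,g \right)} = 2 - y - g y^{2}$ ($M{\left(y,g \right)} = 2 - \left(y y g + y\right) = 2 - \left(y^{2} g + y\right) = 2 - \left(g y^{2} + y\right) = 2 - \left(y + g y^{2}\right) = 2 - y - g y^{2}$)
$b{\left(T,S \right)} = \frac{205 + S}{2 T}$ ($b{\left(T,S \right)} = \frac{S - \left(-9 - 196\right)}{T + T} = \frac{S + \left(2 + 7 - \left(-4\right) 49\right)}{2 T} = \left(S + \left(2 + 7 + 196\right)\right) \frac{1}{2 T} = \left(S + 205\right) \frac{1}{2 T} = \left(205 + S\right) \frac{1}{2 T} = \frac{205 + S}{2 T}$)
$u{\left(3,V{\left(-3 \right)} \right)} - b{\left(-2,-2 \right)} = \left(3 - \frac{1}{4}\right) - \frac{205 - 2}{2 \left(-2\right)} = \frac{11}{4} - \frac{1}{2} \left(- \frac{1}{2}\right) 203 = \frac{11}{4} - - \frac{203}{4} = \frac{11}{4} + \frac{203}{4} = \frac{107}{2}$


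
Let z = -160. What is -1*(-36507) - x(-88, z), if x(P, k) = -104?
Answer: 36611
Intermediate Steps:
-1*(-36507) - x(-88, z) = -1*(-36507) - 1*(-104) = 36507 + 104 = 36611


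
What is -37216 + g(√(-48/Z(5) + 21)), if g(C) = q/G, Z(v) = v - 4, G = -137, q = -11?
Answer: -5098581/137 ≈ -37216.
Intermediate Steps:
Z(v) = -4 + v
g(C) = 11/137 (g(C) = -11/(-137) = -11*(-1/137) = 11/137)
-37216 + g(√(-48/Z(5) + 21)) = -37216 + 11/137 = -5098581/137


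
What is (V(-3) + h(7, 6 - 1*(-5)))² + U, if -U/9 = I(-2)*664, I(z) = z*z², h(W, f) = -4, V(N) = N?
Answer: 47857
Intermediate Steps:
I(z) = z³
U = 47808 (U = -9*(-2)³*664 = -(-72)*664 = -9*(-5312) = 47808)
(V(-3) + h(7, 6 - 1*(-5)))² + U = (-3 - 4)² + 47808 = (-7)² + 47808 = 49 + 47808 = 47857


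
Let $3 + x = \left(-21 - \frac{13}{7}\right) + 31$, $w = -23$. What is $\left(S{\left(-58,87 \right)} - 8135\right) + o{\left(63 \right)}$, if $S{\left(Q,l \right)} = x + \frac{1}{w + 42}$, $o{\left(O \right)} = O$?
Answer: $- \frac{1072885}{133} \approx -8066.8$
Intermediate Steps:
$x = \frac{36}{7}$ ($x = -3 + \left(\left(-21 - \frac{13}{7}\right) + 31\right) = -3 + \left(- \frac{160}{7} + 31\right) = -3 + \frac{57}{7} = \frac{36}{7} \approx 5.1429$)
$S{\left(Q,l \right)} = \frac{691}{133}$ ($S{\left(Q,l \right)} = \frac{36}{7} + \frac{1}{-23 + 42} = \frac{36}{7} + \frac{1}{19} = \frac{691}{133}$)
$\left(S{\left(-58,87 \right)} - 8135\right) + o{\left(63 \right)} = \left(\frac{691}{133} - 8135\right) + 63 = - \frac{1081264}{133} + 63 = - \frac{1072885}{133}$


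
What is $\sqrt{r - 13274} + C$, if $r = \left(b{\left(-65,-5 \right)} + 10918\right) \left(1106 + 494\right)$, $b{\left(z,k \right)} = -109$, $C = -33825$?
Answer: $-33825 + \sqrt{17281126} \approx -29668.0$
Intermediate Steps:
$r = 17294400$ ($r = \left(-109 + 10918\right) \left(1106 + 494\right) = 10809 \cdot 1600 = 17294400$)
$\sqrt{r - 13274} + C = \sqrt{17294400 - 13274} - 33825 = \sqrt{17281126} - 33825 = -33825 + \sqrt{17281126}$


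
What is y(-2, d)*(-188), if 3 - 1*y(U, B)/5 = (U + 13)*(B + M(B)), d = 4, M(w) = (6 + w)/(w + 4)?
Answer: 51465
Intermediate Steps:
M(w) = (6 + w)/(4 + w)
y(U, B) = 15 - 5*(13 + U)*(B + (6 + B)/(4 + B)) (y(U, B) = 15 - 5*(U + 13)*(B + (6 + B)/(4 + B)) = 15 - 5*(13 + U)*(B + (6 + B)/(4 + B)))
y(-2, d)*(-188) = (5*(-78 - 13*4 + (4 + 4)*(3 - 13*4 - 1*4*(-2)) - 1*(-2)*(6 + 4))/(4 + 4))*(-188) = (5*(-78 - 52 + 8*(3 - 52 + 8) - 1*(-2)*10)/8)*(-188) = (5*(⅛)*(-78 - 52 + 8*(-41) + 20))*(-188) = (5*(⅛)*(-78 - 52 - 328 + 20))*(-188) = (5*(⅛)*(-438))*(-188) = -1095/4*(-188) = 51465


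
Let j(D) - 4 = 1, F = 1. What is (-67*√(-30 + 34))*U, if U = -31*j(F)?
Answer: 20770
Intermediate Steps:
j(D) = 5 (j(D) = 4 + 1 = 5)
U = -155 (U = -31*5 = -155)
(-67*√(-30 + 34))*U = -67*√(-30 + 34)*(-155) = -67*√4*(-155) = -67*2*(-155) = -134*(-155) = 20770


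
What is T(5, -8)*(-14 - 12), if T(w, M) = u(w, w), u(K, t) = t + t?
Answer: -260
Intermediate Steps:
u(K, t) = 2*t
T(w, M) = 2*w
T(5, -8)*(-14 - 12) = (2*5)*(-14 - 12) = 10*(-26) = -260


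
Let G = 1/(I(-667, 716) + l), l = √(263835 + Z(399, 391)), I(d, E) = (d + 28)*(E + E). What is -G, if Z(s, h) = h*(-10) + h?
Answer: 25418/23258682833 + √7231/139552096998 ≈ 1.0934e-6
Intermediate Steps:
I(d, E) = 2*E*(28 + d) (I(d, E) = (28 + d)*(2*E) = 2*E*(28 + d))
Z(s, h) = -9*h (Z(s, h) = -10*h + h = -9*h)
l = 6*√7231 (l = √(263835 - 9*391) = √(263835 - 3519) = √260316 = 6*√7231 ≈ 510.21)
G = 1/(-915048 + 6*√7231) (G = 1/(2*716*(28 - 667) + 6*√7231) = 1/(2*716*(-639) + 6*√7231) = 1/(-915048 + 6*√7231) ≈ -1.0934e-6)
-G = -(-25418/23258682833 - √7231/139552096998) = 25418/23258682833 + √7231/139552096998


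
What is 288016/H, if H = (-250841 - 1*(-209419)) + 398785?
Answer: 288016/357363 ≈ 0.80595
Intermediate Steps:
H = 357363 (H = (-250841 + 209419) + 398785 = -41422 + 398785 = 357363)
288016/H = 288016/357363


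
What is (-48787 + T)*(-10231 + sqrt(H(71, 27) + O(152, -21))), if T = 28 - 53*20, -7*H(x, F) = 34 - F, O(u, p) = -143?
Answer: 509698189 - 597828*I ≈ 5.097e+8 - 5.9783e+5*I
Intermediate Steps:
H(x, F) = -34/7 + F/7 (H(x, F) = -(34 - F)/7 = -34/7 + F/7)
T = -1032 (T = 28 - 1060 = -1032)
(-48787 + T)*(-10231 + sqrt(H(71, 27) + O(152, -21))) = (-48787 - 1032)*(-10231 + sqrt((-34/7 + (1/7)*27) - 143)) = -49819*(-10231 + sqrt((-34/7 + 27/7) - 143)) = -49819*(-10231 + sqrt(-1 - 143)) = -49819*(-10231 + sqrt(-144)) = -49819*(-10231 + 12*I) = 509698189 - 597828*I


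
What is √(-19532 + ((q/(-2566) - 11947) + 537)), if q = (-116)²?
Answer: I*√50941917862/1283 ≈ 175.92*I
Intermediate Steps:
q = 13456
√(-19532 + ((q/(-2566) - 11947) + 537)) = √(-19532 + ((13456/(-2566) - 11947) + 537)) = √(-19532 + ((13456*(-1/2566) - 11947) + 537)) = √(-19532 + ((-6728/1283 - 11947) + 537)) = √(-19532 + (-15334729/1283 + 537)) = √(-19532 - 14645758/1283) = √(-39705314/1283) = I*√50941917862/1283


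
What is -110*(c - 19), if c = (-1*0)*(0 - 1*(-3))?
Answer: 2090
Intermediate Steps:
c = 0 (c = 0*(0 + 3) = 0*3 = 0)
-110*(c - 19) = -110*(0 - 19) = -110*(-19) = 2090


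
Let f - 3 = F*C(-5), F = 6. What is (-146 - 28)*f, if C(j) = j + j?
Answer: 9918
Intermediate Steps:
C(j) = 2*j
f = -57 (f = 3 + 6*(2*(-5)) = 3 + 6*(-10) = 3 - 60 = -57)
(-146 - 28)*f = (-146 - 28)*(-57) = -174*(-57) = 9918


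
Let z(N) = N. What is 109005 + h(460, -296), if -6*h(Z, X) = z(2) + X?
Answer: 109054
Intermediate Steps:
h(Z, X) = -1/3 - X/6 (h(Z, X) = -(2 + X)/6 = -1/3 - X/6)
109005 + h(460, -296) = 109005 + (-1/3 - 1/6*(-296)) = 109005 + (-1/3 + 148/3) = 109005 + 49 = 109054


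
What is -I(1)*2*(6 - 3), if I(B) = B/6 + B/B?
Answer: -7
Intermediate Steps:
I(B) = 1 + B/6 (I(B) = B*(⅙) + 1 = B/6 + 1 = 1 + B/6)
-I(1)*2*(6 - 3) = -(1 + (⅙)*1)*2*(6 - 3) = -(1 + ⅙)*2*3 = -(7/6)*2*3 = -7*3/3 = -1*7 = -7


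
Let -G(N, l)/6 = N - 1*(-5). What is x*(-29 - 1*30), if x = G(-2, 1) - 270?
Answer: 16992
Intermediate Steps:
G(N, l) = -30 - 6*N (G(N, l) = -6*(N - 1*(-5)) = -6*(N + 5) = -6*(5 + N) = -30 - 6*N)
x = -288 (x = (-30 - 6*(-2)) - 270 = (-30 + 12) - 270 = -18 - 270 = -288)
x*(-29 - 1*30) = -288*(-29 - 1*30) = -288*(-29 - 30) = -288*(-59) = 16992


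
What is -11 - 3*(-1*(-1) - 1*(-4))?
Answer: -26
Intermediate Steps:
-11 - 3*(-1*(-1) - 1*(-4)) = -11 - 3*(1 + 4) = -11 - 3*5 = -11 - 15 = -26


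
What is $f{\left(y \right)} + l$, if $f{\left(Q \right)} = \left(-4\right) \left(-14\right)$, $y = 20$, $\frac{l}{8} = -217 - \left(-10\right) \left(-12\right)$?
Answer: $-2640$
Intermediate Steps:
$l = -2696$ ($l = 8 \left(-217 - \left(-10\right) \left(-12\right)\right) = 8 \left(-217 - 120\right) = 8 \left(-337\right) = -2696$)
$f{\left(Q \right)} = 56$
$f{\left(y \right)} + l = 56 - 2696 = -2640$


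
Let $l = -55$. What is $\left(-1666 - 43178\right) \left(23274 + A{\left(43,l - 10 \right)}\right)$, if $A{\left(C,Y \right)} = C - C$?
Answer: $-1043699256$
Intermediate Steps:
$A{\left(C,Y \right)} = 0$
$\left(-1666 - 43178\right) \left(23274 + A{\left(43,l - 10 \right)}\right) = \left(-1666 - 43178\right) \left(23274 + 0\right) = \left(-44844\right) 23274 = -1043699256$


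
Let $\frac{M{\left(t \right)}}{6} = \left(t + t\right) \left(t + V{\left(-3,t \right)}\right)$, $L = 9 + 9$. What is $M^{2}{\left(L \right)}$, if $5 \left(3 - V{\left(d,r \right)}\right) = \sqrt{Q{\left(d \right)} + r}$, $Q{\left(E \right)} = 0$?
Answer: $\frac{515222208}{25} - \frac{5878656 \sqrt{2}}{5} \approx 1.8946 \cdot 10^{7}$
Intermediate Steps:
$L = 18$
$V{\left(d,r \right)} = 3 - \frac{\sqrt{r}}{5}$ ($V{\left(d,r \right)} = 3 - \frac{\sqrt{0 + r}}{5} = 3 - \frac{\sqrt{r}}{5}$)
$M{\left(t \right)} = 12 t \left(3 + t - \frac{\sqrt{t}}{5}\right)$ ($M{\left(t \right)} = 6 \left(t + t\right) \left(t - \left(-3 + \frac{\sqrt{t}}{5}\right)\right) = 6 \cdot 2 t \left(3 + t - \frac{\sqrt{t}}{5}\right) = 12 t \left(3 + t - \frac{\sqrt{t}}{5}\right)$)
$M^{2}{\left(L \right)} = \left(\frac{12}{5} \cdot 18 \left(15 - \sqrt{18} + 5 \cdot 18\right)\right)^{2} = \left(\frac{12}{5} \cdot 18 \left(15 - 3 \sqrt{2} + 90\right)\right)^{2} = \left(\frac{12}{5} \cdot 18 \left(105 - 3 \sqrt{2}\right)\right)^{2} = \left(4536 - \frac{648 \sqrt{2}}{5}\right)^{2}$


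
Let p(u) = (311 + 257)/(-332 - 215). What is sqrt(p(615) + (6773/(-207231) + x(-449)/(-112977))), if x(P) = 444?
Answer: 13*I*sqrt(12879611362114423424511)/1422949796421 ≈ 1.0368*I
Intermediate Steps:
p(u) = -568/547 (p(u) = 568/(-547) = 568*(-1/547) = -568/547)
sqrt(p(615) + (6773/(-207231) + x(-449)/(-112977))) = sqrt(-568/547 + (6773/(-207231) + 444/(-112977))) = sqrt(-568/547 + (6773*(-1/207231) + 444*(-1/112977))) = sqrt(-568/547 + (-6773/207231 - 148/37659)) = sqrt(-568/547 - 95244865/2601370743) = sqrt(-1529677523179/1422949796421) = 13*I*sqrt(12879611362114423424511)/1422949796421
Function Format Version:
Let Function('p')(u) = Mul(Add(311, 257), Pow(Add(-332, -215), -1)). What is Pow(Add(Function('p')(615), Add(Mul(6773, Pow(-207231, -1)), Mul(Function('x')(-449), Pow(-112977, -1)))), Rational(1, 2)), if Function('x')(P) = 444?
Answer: Mul(Rational(13, 1422949796421), I, Pow(12879611362114423424511, Rational(1, 2))) ≈ Mul(1.0368, I)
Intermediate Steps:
Function('p')(u) = Rational(-568, 547) (Function('p')(u) = Mul(568, Pow(-547, -1)) = Mul(568, Rational(-1, 547)) = Rational(-568, 547))
Pow(Add(Function('p')(615), Add(Mul(6773, Pow(-207231, -1)), Mul(Function('x')(-449), Pow(-112977, -1)))), Rational(1, 2)) = Pow(Add(Rational(-568, 547), Add(Mul(6773, Pow(-207231, -1)), Mul(444, Pow(-112977, -1)))), Rational(1, 2)) = Pow(Add(Rational(-568, 547), Add(Mul(6773, Rational(-1, 207231)), Mul(444, Rational(-1, 112977)))), Rational(1, 2)) = Pow(Add(Rational(-568, 547), Add(Rational(-6773, 207231), Rational(-148, 37659))), Rational(1, 2)) = Pow(Add(Rational(-568, 547), Rational(-95244865, 2601370743)), Rational(1, 2)) = Pow(Rational(-1529677523179, 1422949796421), Rational(1, 2)) = Mul(Rational(13, 1422949796421), I, Pow(12879611362114423424511, Rational(1, 2)))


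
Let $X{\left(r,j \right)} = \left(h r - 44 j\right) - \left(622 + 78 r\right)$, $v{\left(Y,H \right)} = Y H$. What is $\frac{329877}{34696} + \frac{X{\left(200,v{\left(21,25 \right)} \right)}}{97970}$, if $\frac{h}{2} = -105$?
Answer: $\frac{14748250789}{1699583560} \approx 8.6776$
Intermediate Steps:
$h = -210$ ($h = 2 \left(-105\right) = -210$)
$v{\left(Y,H \right)} = H Y$
$X{\left(r,j \right)} = -622 - 288 r - 44 j$ ($X{\left(r,j \right)} = \left(- 210 r - 44 j\right) - \left(622 + 78 r\right) = -622 - 288 r - 44 j$)
$\frac{329877}{34696} + \frac{X{\left(200,v{\left(21,25 \right)} \right)}}{97970} = \frac{329877}{34696} + \frac{-622 - 57600 - 44 \cdot 25 \cdot 21}{97970} = 329877 \cdot \frac{1}{34696} + \left(-622 - 57600 - 23100\right) \frac{1}{97970} = \frac{329877}{34696} + \left(-622 - 57600 - 23100\right) \frac{1}{97970} = \frac{329877}{34696} - \frac{40661}{48985} = \frac{14748250789}{1699583560}$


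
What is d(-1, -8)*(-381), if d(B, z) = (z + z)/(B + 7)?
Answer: 1016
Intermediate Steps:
d(B, z) = 2*z/(7 + B) (d(B, z) = (2*z)/(7 + B) = 2*z/(7 + B))
d(-1, -8)*(-381) = (2*(-8)/(7 - 1))*(-381) = (2*(-8)/6)*(-381) = (2*(-8)*(⅙))*(-381) = -8/3*(-381) = 1016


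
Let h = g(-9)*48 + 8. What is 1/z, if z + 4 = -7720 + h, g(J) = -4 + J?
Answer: -1/8340 ≈ -0.00011990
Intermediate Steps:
h = -616 (h = (-4 - 9)*48 + 8 = -13*48 + 8 = -624 + 8 = -616)
z = -8340 (z = -4 + (-7720 - 616) = -4 - 8336 = -8340)
1/z = 1/(-8340) = -1/8340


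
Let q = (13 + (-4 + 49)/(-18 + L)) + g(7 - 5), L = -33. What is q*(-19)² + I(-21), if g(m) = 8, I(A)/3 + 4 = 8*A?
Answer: 114690/17 ≈ 6746.5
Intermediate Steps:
I(A) = -12 + 24*A (I(A) = -12 + 3*(8*A) = -12 + 24*A)
q = 342/17 (q = (13 + (-4 + 49)/(-18 - 33)) + 8 = (13 + 45/(-51)) + 8 = (13 + 45*(-1/51)) + 8 = (13 - 15/17) + 8 = 206/17 + 8 = 342/17 ≈ 20.118)
q*(-19)² + I(-21) = (342/17)*(-19)² + (-12 + 24*(-21)) = (342/17)*361 + (-12 - 504) = 123462/17 - 516 = 114690/17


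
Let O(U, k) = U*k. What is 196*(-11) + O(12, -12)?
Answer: -2300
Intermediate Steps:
196*(-11) + O(12, -12) = 196*(-11) + 12*(-12) = -2156 - 144 = -2300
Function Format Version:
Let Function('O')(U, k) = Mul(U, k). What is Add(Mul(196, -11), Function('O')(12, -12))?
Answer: -2300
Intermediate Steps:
Add(Mul(196, -11), Function('O')(12, -12)) = Add(Mul(196, -11), Mul(12, -12)) = Add(-2156, -144) = -2300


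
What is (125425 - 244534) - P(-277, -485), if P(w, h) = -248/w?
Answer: -32993441/277 ≈ -1.1911e+5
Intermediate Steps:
(125425 - 244534) - P(-277, -485) = (125425 - 244534) - (-248)/(-277) = -119109 - (-248)*(-1)/277 = -119109 - 1*248/277 = -119109 - 248/277 = -32993441/277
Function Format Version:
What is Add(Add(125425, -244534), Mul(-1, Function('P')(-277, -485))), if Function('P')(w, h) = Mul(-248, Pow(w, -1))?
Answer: Rational(-32993441, 277) ≈ -1.1911e+5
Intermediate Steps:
Add(Add(125425, -244534), Mul(-1, Function('P')(-277, -485))) = Add(Add(125425, -244534), Mul(-1, Mul(-248, Pow(-277, -1)))) = Add(-119109, Mul(-1, Mul(-248, Rational(-1, 277)))) = Add(-119109, Mul(-1, Rational(248, 277))) = Add(-119109, Rational(-248, 277)) = Rational(-32993441, 277)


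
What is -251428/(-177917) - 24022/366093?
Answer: 87772108630/65134168281 ≈ 1.3476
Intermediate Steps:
-251428/(-177917) - 24022/366093 = -251428*(-1/177917) - 24022*1/366093 = 251428/177917 - 24022/366093 = 87772108630/65134168281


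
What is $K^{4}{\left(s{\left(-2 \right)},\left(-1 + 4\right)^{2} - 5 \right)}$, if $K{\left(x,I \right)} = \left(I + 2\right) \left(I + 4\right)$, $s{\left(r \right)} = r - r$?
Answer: $5308416$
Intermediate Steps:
$s{\left(r \right)} = 0$
$K{\left(x,I \right)} = \left(2 + I\right) \left(4 + I\right)$
$K^{4}{\left(s{\left(-2 \right)},\left(-1 + 4\right)^{2} - 5 \right)} = \left(8 + \left(\left(-1 + 4\right)^{2} - 5\right)^{2} + 6 \left(\left(-1 + 4\right)^{2} - 5\right)\right)^{4} = \left(8 + \left(3^{2} - 5\right)^{2} + 6 \left(3^{2} - 5\right)\right)^{4} = \left(8 + \left(9 - 5\right)^{2} + 6 \left(9 - 5\right)\right)^{4} = \left(8 + 4^{2} + 6 \cdot 4\right)^{4} = \left(8 + 16 + 24\right)^{4} = 48^{4} = 5308416$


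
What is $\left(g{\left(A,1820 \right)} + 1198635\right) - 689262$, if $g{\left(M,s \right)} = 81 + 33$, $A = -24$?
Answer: $509487$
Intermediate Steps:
$g{\left(M,s \right)} = 114$
$\left(g{\left(A,1820 \right)} + 1198635\right) - 689262 = \left(114 + 1198635\right) - 689262 = 1198749 - 689262 = 509487$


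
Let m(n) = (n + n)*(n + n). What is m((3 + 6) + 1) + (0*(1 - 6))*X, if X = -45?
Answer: 400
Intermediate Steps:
m(n) = 4*n² (m(n) = (2*n)*(2*n) = 4*n²)
m((3 + 6) + 1) + (0*(1 - 6))*X = 4*((3 + 6) + 1)² + (0*(1 - 6))*(-45) = 4*(9 + 1)² + (0*(-5))*(-45) = 4*10² + 0*(-45) = 4*100 + 0 = 400 + 0 = 400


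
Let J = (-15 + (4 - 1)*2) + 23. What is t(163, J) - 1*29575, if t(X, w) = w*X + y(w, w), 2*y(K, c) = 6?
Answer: -27290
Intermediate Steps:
J = 14 (J = (-15 + 3*2) + 23 = (-15 + 6) + 23 = -9 + 23 = 14)
y(K, c) = 3 (y(K, c) = (½)*6 = 3)
t(X, w) = 3 + X*w (t(X, w) = w*X + 3 = X*w + 3 = 3 + X*w)
t(163, J) - 1*29575 = (3 + 163*14) - 1*29575 = (3 + 2282) - 29575 = 2285 - 29575 = -27290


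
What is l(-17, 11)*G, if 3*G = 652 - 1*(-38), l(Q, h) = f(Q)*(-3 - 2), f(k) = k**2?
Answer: -332350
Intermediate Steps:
l(Q, h) = -5*Q**2 (l(Q, h) = Q**2*(-3 - 2) = Q**2*(-5) = -5*Q**2)
G = 230 (G = (652 - 1*(-38))/3 = (652 + 38)/3 = (1/3)*690 = 230)
l(-17, 11)*G = -5*(-17)**2*230 = -5*289*230 = -1445*230 = -332350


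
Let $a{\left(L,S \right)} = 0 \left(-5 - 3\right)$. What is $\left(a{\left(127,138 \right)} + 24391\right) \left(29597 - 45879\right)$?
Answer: $-397134262$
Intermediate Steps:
$a{\left(L,S \right)} = 0$ ($a{\left(L,S \right)} = 0 \left(-8\right) = 0$)
$\left(a{\left(127,138 \right)} + 24391\right) \left(29597 - 45879\right) = \left(0 + 24391\right) \left(29597 - 45879\right) = 24391 \left(-16282\right) = -397134262$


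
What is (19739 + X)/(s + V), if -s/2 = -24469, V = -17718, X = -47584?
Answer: -5569/6244 ≈ -0.89190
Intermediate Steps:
s = 48938 (s = -2*(-24469) = 48938)
(19739 + X)/(s + V) = (19739 - 47584)/(48938 - 17718) = -27845/31220 = -27845*1/31220 = -5569/6244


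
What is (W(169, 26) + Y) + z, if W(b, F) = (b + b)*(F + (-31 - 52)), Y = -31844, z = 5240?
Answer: -45870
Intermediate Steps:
W(b, F) = 2*b*(-83 + F) (W(b, F) = (2*b)*(F - 83) = (2*b)*(-83 + F) = 2*b*(-83 + F))
(W(169, 26) + Y) + z = (2*169*(-83 + 26) - 31844) + 5240 = (2*169*(-57) - 31844) + 5240 = (-19266 - 31844) + 5240 = -51110 + 5240 = -45870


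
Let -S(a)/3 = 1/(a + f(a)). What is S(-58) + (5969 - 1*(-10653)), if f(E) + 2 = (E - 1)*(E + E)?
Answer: 112763645/6784 ≈ 16622.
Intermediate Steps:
f(E) = -2 + 2*E*(-1 + E) (f(E) = -2 + (E - 1)*(E + E) = -2 + (-1 + E)*(2*E) = -2 + 2*E*(-1 + E))
S(a) = -3/(-2 - a + 2*a**2) (S(a) = -3/(a + (-2 - 2*a + 2*a**2)) = -3/(-2 - a + 2*a**2))
S(-58) + (5969 - 1*(-10653)) = 3/(2 - 58 - 2*(-58)**2) + (5969 - 1*(-10653)) = 3/(2 - 58 - 2*3364) + (5969 + 10653) = 3/(2 - 58 - 6728) + 16622 = 3/(-6784) + 16622 = 3*(-1/6784) + 16622 = -3/6784 + 16622 = 112763645/6784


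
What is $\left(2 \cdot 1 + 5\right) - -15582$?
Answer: $15589$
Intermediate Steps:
$\left(2 \cdot 1 + 5\right) - -15582 = \left(2 + 5\right) + 15582 = 7 + 15582 = 15589$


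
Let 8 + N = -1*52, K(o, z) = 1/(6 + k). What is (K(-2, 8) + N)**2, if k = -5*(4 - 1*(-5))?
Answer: 5480281/1521 ≈ 3603.1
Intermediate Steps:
k = -45 (k = -5*(4 + 5) = -5*9 = -45)
K(o, z) = -1/39 (K(o, z) = 1/(6 - 45) = 1/(-39) = -1/39)
N = -60 (N = -8 - 1*52 = -8 - 52 = -60)
(K(-2, 8) + N)**2 = (-1/39 - 60)**2 = (-2341/39)**2 = 5480281/1521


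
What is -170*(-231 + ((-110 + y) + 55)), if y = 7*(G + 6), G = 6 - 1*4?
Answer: 39100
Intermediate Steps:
G = 2 (G = 6 - 4 = 2)
y = 56 (y = 7*(2 + 6) = 7*8 = 56)
-170*(-231 + ((-110 + y) + 55)) = -170*(-231 + ((-110 + 56) + 55)) = -170*(-231 + (-54 + 55)) = -170*(-231 + 1) = -170*(-230) = 39100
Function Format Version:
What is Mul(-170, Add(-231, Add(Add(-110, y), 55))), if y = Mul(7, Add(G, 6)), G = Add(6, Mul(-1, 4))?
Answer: 39100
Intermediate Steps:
G = 2 (G = Add(6, -4) = 2)
y = 56 (y = Mul(7, Add(2, 6)) = Mul(7, 8) = 56)
Mul(-170, Add(-231, Add(Add(-110, y), 55))) = Mul(-170, Add(-231, Add(Add(-110, 56), 55))) = Mul(-170, Add(-231, Add(-54, 55))) = Mul(-170, Add(-231, 1)) = Mul(-170, -230) = 39100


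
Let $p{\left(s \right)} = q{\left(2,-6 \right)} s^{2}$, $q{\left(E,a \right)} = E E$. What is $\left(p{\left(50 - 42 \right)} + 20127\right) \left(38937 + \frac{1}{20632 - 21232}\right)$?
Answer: $\frac{476191702217}{600} \approx 7.9365 \cdot 10^{8}$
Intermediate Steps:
$q{\left(E,a \right)} = E^{2}$
$p{\left(s \right)} = 4 s^{2}$ ($p{\left(s \right)} = 2^{2} s^{2} = 4 s^{2}$)
$\left(p{\left(50 - 42 \right)} + 20127\right) \left(38937 + \frac{1}{20632 - 21232}\right) = \left(4 \left(50 - 42\right)^{2} + 20127\right) \left(38937 + \frac{1}{20632 - 21232}\right) = \left(4 \left(50 - 42\right)^{2} + 20127\right) \left(38937 + \frac{1}{-600}\right) = \left(4 \cdot 8^{2} + 20127\right) \left(38937 - \frac{1}{600}\right) = \left(4 \cdot 64 + 20127\right) \frac{23362199}{600} = \left(256 + 20127\right) \frac{23362199}{600} = 20383 \cdot \frac{23362199}{600} = \frac{476191702217}{600}$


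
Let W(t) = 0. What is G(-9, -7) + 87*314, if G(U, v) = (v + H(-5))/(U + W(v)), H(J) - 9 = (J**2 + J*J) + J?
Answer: 245815/9 ≈ 27313.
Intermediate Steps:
H(J) = 9 + J + 2*J**2 (H(J) = 9 + ((J**2 + J*J) + J) = 9 + ((J**2 + J**2) + J) = 9 + (2*J**2 + J) = 9 + (J + 2*J**2) = 9 + J + 2*J**2)
G(U, v) = (54 + v)/U (G(U, v) = (v + (9 - 5 + 2*(-5)**2))/(U + 0) = (v + (9 - 5 + 2*25))/U = (v + (9 - 5 + 50))/U = (v + 54)/U = (54 + v)/U)
G(-9, -7) + 87*314 = (54 - 7)/(-9) + 87*314 = -1/9*47 + 27318 = -47/9 + 27318 = 245815/9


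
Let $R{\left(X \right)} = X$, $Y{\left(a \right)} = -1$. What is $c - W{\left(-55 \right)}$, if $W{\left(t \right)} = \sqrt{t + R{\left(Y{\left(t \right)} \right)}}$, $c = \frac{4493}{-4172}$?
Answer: $- \frac{4493}{4172} - 2 i \sqrt{14} \approx -1.0769 - 7.4833 i$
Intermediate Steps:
$c = - \frac{4493}{4172}$ ($c = 4493 \left(- \frac{1}{4172}\right) = - \frac{4493}{4172} \approx -1.0769$)
$W{\left(t \right)} = \sqrt{-1 + t}$ ($W{\left(t \right)} = \sqrt{t - 1} = \sqrt{-1 + t}$)
$c - W{\left(-55 \right)} = - \frac{4493}{4172} - \sqrt{-1 - 55} = - \frac{4493}{4172} - \sqrt{-56} = - \frac{4493}{4172} - 2 i \sqrt{14}$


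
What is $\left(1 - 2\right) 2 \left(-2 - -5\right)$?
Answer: $-6$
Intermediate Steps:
$\left(1 - 2\right) 2 \left(-2 - -5\right) = \left(1 - 2\right) 2 \left(-2 + 5\right) = \left(-1\right) 2 \cdot 3 = \left(-2\right) 3 = -6$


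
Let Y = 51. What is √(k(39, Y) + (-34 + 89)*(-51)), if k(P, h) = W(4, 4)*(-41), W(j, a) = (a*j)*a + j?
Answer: I*√5593 ≈ 74.786*I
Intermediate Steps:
W(j, a) = j + j*a² (W(j, a) = j*a² + j = j + j*a²)
k(P, h) = -2788 (k(P, h) = (4*(1 + 4²))*(-41) = (4*(1 + 16))*(-41) = (4*17)*(-41) = 68*(-41) = -2788)
√(k(39, Y) + (-34 + 89)*(-51)) = √(-2788 + (-34 + 89)*(-51)) = √(-2788 + 55*(-51)) = √(-2788 - 2805) = √(-5593) = I*√5593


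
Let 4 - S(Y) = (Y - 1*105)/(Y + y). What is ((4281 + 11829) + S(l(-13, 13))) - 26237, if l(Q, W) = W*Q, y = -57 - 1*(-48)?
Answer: -901084/89 ≈ -10125.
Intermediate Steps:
y = -9 (y = -57 + 48 = -9)
l(Q, W) = Q*W
S(Y) = 4 - (-105 + Y)/(-9 + Y) (S(Y) = 4 - (Y - 1*105)/(Y - 9) = 4 - (Y - 105)/(-9 + Y) = 4 - (-105 + Y)/(-9 + Y))
((4281 + 11829) + S(l(-13, 13))) - 26237 = ((4281 + 11829) + 3*(23 - 13*13)/(-9 - 13*13)) - 26237 = (16110 + 3*(23 - 169)/(-9 - 169)) - 26237 = (16110 + 3*(-146)/(-178)) - 26237 = (16110 + 3*(-1/178)*(-146)) - 26237 = (16110 + 219/89) - 26237 = 1434009/89 - 26237 = -901084/89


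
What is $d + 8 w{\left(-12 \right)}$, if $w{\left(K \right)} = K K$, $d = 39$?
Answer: $1191$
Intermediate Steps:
$w{\left(K \right)} = K^{2}$
$d + 8 w{\left(-12 \right)} = 39 + 8 \left(-12\right)^{2} = 39 + 8 \cdot 144 = 39 + 1152 = 1191$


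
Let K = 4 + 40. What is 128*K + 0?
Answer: 5632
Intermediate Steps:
K = 44
128*K + 0 = 128*44 + 0 = 5632 + 0 = 5632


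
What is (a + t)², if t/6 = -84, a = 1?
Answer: 253009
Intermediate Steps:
t = -504 (t = 6*(-84) = -504)
(a + t)² = (1 - 504)² = (-503)² = 253009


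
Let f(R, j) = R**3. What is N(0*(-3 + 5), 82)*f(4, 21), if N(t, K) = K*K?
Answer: 430336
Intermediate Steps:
N(t, K) = K**2
N(0*(-3 + 5), 82)*f(4, 21) = 82**2*4**3 = 6724*64 = 430336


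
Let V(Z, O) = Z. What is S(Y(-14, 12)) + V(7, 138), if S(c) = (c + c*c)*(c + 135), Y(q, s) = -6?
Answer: 3877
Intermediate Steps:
S(c) = (135 + c)*(c + c²) (S(c) = (c + c²)*(135 + c) = (135 + c)*(c + c²))
S(Y(-14, 12)) + V(7, 138) = -6*(135 + (-6)² + 136*(-6)) + 7 = -6*(135 + 36 - 816) + 7 = -6*(-645) + 7 = 3870 + 7 = 3877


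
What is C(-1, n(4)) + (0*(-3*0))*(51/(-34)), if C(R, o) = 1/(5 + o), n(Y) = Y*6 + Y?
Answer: 1/33 ≈ 0.030303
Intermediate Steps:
n(Y) = 7*Y (n(Y) = 6*Y + Y = 7*Y)
C(-1, n(4)) + (0*(-3*0))*(51/(-34)) = 1/(5 + 7*4) + (0*(-3*0))*(51/(-34)) = 1/(5 + 28) + (0*0)*(51*(-1/34)) = 1/33 + 0*(-3/2) = 1/33 + 0 = 1/33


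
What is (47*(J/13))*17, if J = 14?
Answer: 11186/13 ≈ 860.46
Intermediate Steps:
(47*(J/13))*17 = (47*(14/13))*17 = (658/13)*17 = 11186/13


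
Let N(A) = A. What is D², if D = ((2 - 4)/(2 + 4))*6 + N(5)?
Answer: 9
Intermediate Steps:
D = 3 (D = ((2 - 4)/(2 + 4))*6 + 5 = -2/6*6 + 5 = -2*⅙*6 + 5 = -⅓*6 + 5 = -2 + 5 = 3)
D² = 3² = 9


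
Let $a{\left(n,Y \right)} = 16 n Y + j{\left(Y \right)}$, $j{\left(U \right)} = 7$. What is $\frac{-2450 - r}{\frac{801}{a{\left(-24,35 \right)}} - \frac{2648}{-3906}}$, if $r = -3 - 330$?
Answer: $- \frac{7934107419}{2317277} \approx -3423.9$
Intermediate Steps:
$r = -333$ ($r = -3 - 330 = -333$)
$a{\left(n,Y \right)} = 7 + 16 Y n$ ($a{\left(n,Y \right)} = 16 n Y + 7 = 16 Y n + 7 = 7 + 16 Y n$)
$\frac{-2450 - r}{\frac{801}{a{\left(-24,35 \right)}} - \frac{2648}{-3906}} = \frac{-2450 - -333}{\frac{801}{7 + 16 \cdot 35 \left(-24\right)} - \frac{2648}{-3906}} = \frac{-2450 + 333}{\frac{801}{7 - 13440} - - \frac{1324}{1953}} = - \frac{2117}{\frac{801}{-13433} + \frac{1324}{1953}} = - \frac{2117}{801 \left(- \frac{1}{13433}\right) + \frac{1324}{1953}} = - \frac{2117}{- \frac{801}{13433} + \frac{1324}{1953}} = - \frac{2117}{\frac{2317277}{3747807}} = \left(-2117\right) \frac{3747807}{2317277} = - \frac{7934107419}{2317277}$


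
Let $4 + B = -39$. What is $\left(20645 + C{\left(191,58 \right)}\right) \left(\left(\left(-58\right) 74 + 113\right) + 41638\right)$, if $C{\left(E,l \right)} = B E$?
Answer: $465690288$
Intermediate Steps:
$B = -43$ ($B = -4 - 39 = -43$)
$C{\left(E,l \right)} = - 43 E$
$\left(20645 + C{\left(191,58 \right)}\right) \left(\left(\left(-58\right) 74 + 113\right) + 41638\right) = \left(20645 - 8213\right) \left(\left(\left(-58\right) 74 + 113\right) + 41638\right) = \left(20645 - 8213\right) \left(\left(-4292 + 113\right) + 41638\right) = 12432 \left(-4179 + 41638\right) = 12432 \cdot 37459 = 465690288$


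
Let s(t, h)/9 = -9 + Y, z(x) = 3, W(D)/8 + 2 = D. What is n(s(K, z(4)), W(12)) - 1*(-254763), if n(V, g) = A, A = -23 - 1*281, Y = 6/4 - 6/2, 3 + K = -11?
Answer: 254459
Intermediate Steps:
K = -14 (K = -3 - 11 = -14)
W(D) = -16 + 8*D
Y = -3/2 (Y = 6*(¼) - 6*½ = 3/2 - 3 = -3/2 ≈ -1.5000)
A = -304 (A = -23 - 281 = -304)
s(t, h) = -189/2 (s(t, h) = 9*(-9 - 3/2) = 9*(-21/2) = -189/2)
n(V, g) = -304
n(s(K, z(4)), W(12)) - 1*(-254763) = -304 - 1*(-254763) = -304 + 254763 = 254459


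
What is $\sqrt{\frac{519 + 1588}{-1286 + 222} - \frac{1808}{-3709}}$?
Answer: $\frac{i \sqrt{118615800606}}{281884} \approx 1.2218 i$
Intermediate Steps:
$\sqrt{\frac{519 + 1588}{-1286 + 222} - \frac{1808}{-3709}} = \sqrt{\frac{2107}{-1064} - - \frac{1808}{3709}} = \sqrt{2107 \left(- \frac{1}{1064}\right) + \frac{1808}{3709}} = \sqrt{- \frac{301}{152} + \frac{1808}{3709}} = \sqrt{- \frac{841593}{563768}} = \frac{i \sqrt{118615800606}}{281884}$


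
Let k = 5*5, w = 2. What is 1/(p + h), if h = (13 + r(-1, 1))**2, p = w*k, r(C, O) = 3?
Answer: 1/306 ≈ 0.0032680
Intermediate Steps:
k = 25
p = 50 (p = 2*25 = 50)
h = 256 (h = (13 + 3)**2 = 16**2 = 256)
1/(p + h) = 1/(50 + 256) = 1/306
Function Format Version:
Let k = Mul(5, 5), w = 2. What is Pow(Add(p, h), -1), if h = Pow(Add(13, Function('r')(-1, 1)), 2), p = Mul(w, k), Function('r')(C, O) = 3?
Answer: Rational(1, 306) ≈ 0.0032680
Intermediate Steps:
k = 25
p = 50 (p = Mul(2, 25) = 50)
h = 256 (h = Pow(Add(13, 3), 2) = Pow(16, 2) = 256)
Pow(Add(p, h), -1) = Pow(Add(50, 256), -1) = Pow(306, -1) = Rational(1, 306)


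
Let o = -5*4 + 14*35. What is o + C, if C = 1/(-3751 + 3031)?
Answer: 338399/720 ≈ 470.00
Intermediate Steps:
C = -1/720 (C = 1/(-720) = -1/720 ≈ -0.0013889)
o = 470 (o = -20 + 490 = 470)
o + C = 470 - 1/720 = 338399/720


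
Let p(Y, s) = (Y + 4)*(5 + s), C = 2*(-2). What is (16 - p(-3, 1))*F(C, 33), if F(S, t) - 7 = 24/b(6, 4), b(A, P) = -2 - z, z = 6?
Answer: 40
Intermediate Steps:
b(A, P) = -8 (b(A, P) = -2 - 1*6 = -2 - 6 = -8)
C = -4
p(Y, s) = (4 + Y)*(5 + s)
F(S, t) = 4 (F(S, t) = 7 + 24/(-8) = 7 + 24*(-⅛) = 7 - 3 = 4)
(16 - p(-3, 1))*F(C, 33) = (16 - (20 + 4*1 + 5*(-3) - 3*1))*4 = (16 - (20 + 4 - 15 - 3))*4 = (16 - 1*6)*4 = (16 - 6)*4 = 10*4 = 40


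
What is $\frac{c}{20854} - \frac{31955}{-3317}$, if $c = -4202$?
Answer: $\frac{326225768}{34586359} \approx 9.4322$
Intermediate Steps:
$\frac{c}{20854} - \frac{31955}{-3317} = - \frac{4202}{20854} - \frac{31955}{-3317} = \left(-4202\right) \frac{1}{20854} - - \frac{31955}{3317} = - \frac{2101}{10427} + \frac{31955}{3317} = \frac{326225768}{34586359}$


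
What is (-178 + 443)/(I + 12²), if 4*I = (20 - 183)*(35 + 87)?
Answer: -106/1931 ≈ -0.054894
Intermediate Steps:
I = -9943/2 (I = ((20 - 183)*(35 + 87))/4 = (-163*122)/4 = (¼)*(-19886) = -9943/2 ≈ -4971.5)
(-178 + 443)/(I + 12²) = (-178 + 443)/(-9943/2 + 12²) = 265/(-9943/2 + 144) = 265/(-9655/2) = 265*(-2/9655) = -106/1931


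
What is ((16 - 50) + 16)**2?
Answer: 324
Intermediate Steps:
((16 - 50) + 16)**2 = (-34 + 16)**2 = (-18)**2 = 324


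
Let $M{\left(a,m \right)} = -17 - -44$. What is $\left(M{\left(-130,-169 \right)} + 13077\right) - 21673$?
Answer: $-8569$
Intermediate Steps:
$M{\left(a,m \right)} = 27$ ($M{\left(a,m \right)} = -17 + 44 = 27$)
$\left(M{\left(-130,-169 \right)} + 13077\right) - 21673 = \left(27 + 13077\right) - 21673 = 13104 - 21673 = -8569$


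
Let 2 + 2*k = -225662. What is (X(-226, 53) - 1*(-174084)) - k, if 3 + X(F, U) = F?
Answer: 286687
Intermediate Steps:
k = -112832 (k = -1 + (1/2)*(-225662) = -1 - 112831 = -112832)
X(F, U) = -3 + F
(X(-226, 53) - 1*(-174084)) - k = ((-3 - 226) - 1*(-174084)) - 1*(-112832) = (-229 + 174084) + 112832 = 173855 + 112832 = 286687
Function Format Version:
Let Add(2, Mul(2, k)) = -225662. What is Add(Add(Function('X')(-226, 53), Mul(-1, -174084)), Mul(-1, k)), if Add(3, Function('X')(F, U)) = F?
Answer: 286687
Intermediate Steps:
k = -112832 (k = Add(-1, Mul(Rational(1, 2), -225662)) = Add(-1, -112831) = -112832)
Function('X')(F, U) = Add(-3, F)
Add(Add(Function('X')(-226, 53), Mul(-1, -174084)), Mul(-1, k)) = Add(Add(Add(-3, -226), Mul(-1, -174084)), Mul(-1, -112832)) = Add(Add(-229, 174084), 112832) = Add(173855, 112832) = 286687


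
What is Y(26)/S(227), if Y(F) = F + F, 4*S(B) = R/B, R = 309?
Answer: 47216/309 ≈ 152.80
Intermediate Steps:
S(B) = 309/(4*B) (S(B) = (309/B)/4 = 309/(4*B))
Y(F) = 2*F
Y(26)/S(227) = (2*26)/(((309/4)/227)) = 52/(((309/4)*(1/227))) = 52/(309/908) = 52*(908/309) = 47216/309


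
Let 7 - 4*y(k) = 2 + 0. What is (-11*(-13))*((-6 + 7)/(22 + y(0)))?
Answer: 572/93 ≈ 6.1505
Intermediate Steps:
y(k) = 5/4 (y(k) = 7/4 - (2 + 0)/4 = 7/4 - ¼*2 = 7/4 - ½ = 5/4)
(-11*(-13))*((-6 + 7)/(22 + y(0))) = (-11*(-13))*((-6 + 7)/(22 + 5/4)) = 143*(1/(93/4)) = 143*(1*(4/93)) = 143*(4/93) = 572/93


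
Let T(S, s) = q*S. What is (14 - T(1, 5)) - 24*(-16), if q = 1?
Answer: 397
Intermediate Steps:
T(S, s) = S (T(S, s) = 1*S = S)
(14 - T(1, 5)) - 24*(-16) = (14 - 1*1) - 24*(-16) = (14 - 1) + 384 = 13 + 384 = 397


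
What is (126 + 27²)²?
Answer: 731025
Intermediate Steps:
(126 + 27²)² = (126 + 729)² = 855² = 731025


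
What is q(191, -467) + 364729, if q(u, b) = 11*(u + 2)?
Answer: 366852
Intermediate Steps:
q(u, b) = 22 + 11*u (q(u, b) = 11*(2 + u) = 22 + 11*u)
q(191, -467) + 364729 = (22 + 11*191) + 364729 = (22 + 2101) + 364729 = 2123 + 364729 = 366852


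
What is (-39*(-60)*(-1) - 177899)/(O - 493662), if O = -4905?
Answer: 180239/498567 ≈ 0.36151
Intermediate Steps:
(-39*(-60)*(-1) - 177899)/(O - 493662) = (-39*(-60)*(-1) - 177899)/(-4905 - 493662) = (2340*(-1) - 177899)/(-498567) = (-2340 - 177899)*(-1/498567) = -180239*(-1/498567) = 180239/498567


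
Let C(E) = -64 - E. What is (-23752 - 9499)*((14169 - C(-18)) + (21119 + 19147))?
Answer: -1811547731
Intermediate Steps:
(-23752 - 9499)*((14169 - C(-18)) + (21119 + 19147)) = (-23752 - 9499)*((14169 - (-64 - 1*(-18))) + (21119 + 19147)) = -33251*((14169 - (-64 + 18)) + 40266) = -33251*((14169 - 1*(-46)) + 40266) = -33251*((14169 + 46) + 40266) = -33251*(14215 + 40266) = -33251*54481 = -1811547731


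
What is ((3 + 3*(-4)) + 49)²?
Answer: 1600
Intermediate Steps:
((3 + 3*(-4)) + 49)² = ((3 - 12) + 49)² = (-9 + 49)² = 40² = 1600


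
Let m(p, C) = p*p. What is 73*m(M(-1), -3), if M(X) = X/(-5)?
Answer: 73/25 ≈ 2.9200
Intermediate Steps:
M(X) = -X/5 (M(X) = X*(-⅕) = -X/5)
m(p, C) = p²
73*m(M(-1), -3) = 73*(-⅕*(-1))² = 73*(⅕)² = 73*(1/25) = 73/25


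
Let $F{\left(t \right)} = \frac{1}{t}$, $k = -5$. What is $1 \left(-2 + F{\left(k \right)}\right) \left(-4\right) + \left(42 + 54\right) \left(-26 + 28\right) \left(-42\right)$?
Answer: $- \frac{40276}{5} \approx -8055.2$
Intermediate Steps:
$1 \left(-2 + F{\left(k \right)}\right) \left(-4\right) + \left(42 + 54\right) \left(-26 + 28\right) \left(-42\right) = 1 \left(-2 + \frac{1}{-5}\right) \left(-4\right) + \left(42 + 54\right) \left(-26 + 28\right) \left(-42\right) = 1 \left(-2 - \frac{1}{5}\right) \left(-4\right) + 96 \cdot 2 \left(-42\right) = 1 \left(- \frac{11}{5}\right) \left(-4\right) + 192 \left(-42\right) = \left(- \frac{11}{5}\right) \left(-4\right) - 8064 = \frac{44}{5} - 8064 = - \frac{40276}{5}$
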